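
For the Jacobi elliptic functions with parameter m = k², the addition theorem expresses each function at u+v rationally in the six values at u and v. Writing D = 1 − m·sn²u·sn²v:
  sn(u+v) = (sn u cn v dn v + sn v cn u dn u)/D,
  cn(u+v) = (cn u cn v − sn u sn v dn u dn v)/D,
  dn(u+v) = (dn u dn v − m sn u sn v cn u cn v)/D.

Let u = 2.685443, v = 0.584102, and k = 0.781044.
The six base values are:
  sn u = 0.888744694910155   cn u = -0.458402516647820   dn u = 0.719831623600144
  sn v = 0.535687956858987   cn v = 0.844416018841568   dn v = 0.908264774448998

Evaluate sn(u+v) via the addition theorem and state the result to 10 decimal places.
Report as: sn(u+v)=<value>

sn(u+v)=0.5858720177

m = k² = 0.610029729936
D = 1 − m·sn²u·sn²v = 0.8617297304918664
sn(u+v) = (sn u·cn v·dn v + sn v·cn u·dn u)/D = 0.5048633359266577/0.8617297304918664 = 0.5858720177131256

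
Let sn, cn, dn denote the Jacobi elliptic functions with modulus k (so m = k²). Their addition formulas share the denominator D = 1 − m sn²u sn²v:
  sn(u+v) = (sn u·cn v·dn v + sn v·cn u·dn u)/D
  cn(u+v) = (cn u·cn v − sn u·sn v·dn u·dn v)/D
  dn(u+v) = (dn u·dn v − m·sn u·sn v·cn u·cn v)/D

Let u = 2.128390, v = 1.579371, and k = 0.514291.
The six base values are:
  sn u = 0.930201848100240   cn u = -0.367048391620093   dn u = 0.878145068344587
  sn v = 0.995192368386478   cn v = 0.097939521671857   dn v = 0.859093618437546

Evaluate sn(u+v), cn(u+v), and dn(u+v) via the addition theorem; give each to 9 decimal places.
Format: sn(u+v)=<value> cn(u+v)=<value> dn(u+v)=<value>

sn(u+v)=-0.313584641 cn(u+v)=-0.949560253 dn(u+v)=0.986909710

m = k² = 0.264495232681
D = 1 − m·sn²u·sn²v = 0.7733340323693678
sn(u+v) = (sn u·cn v·dn v + sn v·cn u·dn u)/D = -0.2425056746441896/0.7733340323693678 = -0.3135846406515853
cn(u+v) = (cn u·cn v − sn u·sn v·dn u·dn v)/D = -0.7343272590514619/0.7733340323693678 = -0.9495602525102955
dn(u+v) = (dn u·dn v − m·sn u·sn v·cn u·cn v)/D = 0.7632108652861799/0.7733340323693678 = 0.9869097095699098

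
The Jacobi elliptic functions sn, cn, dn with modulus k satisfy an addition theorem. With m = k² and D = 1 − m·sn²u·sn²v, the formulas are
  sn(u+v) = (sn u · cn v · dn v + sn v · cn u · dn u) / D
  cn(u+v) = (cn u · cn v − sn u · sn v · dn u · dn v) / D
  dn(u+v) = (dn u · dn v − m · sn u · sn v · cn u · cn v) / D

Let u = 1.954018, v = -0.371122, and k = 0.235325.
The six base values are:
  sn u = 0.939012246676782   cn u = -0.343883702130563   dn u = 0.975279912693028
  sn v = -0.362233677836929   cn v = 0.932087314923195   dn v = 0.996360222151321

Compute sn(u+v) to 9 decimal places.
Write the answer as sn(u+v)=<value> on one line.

m = k² = 0.055377855625
D = 1 − m·sn²u·sn²v = 0.9935929767748184
sn(u+v) = (sn u·cn v·dn v + sn v·cn u·dn u)/D = 0.9935426888050244/0.9935929767748184 = 0.9999493877563857

sn(u+v)=0.999949388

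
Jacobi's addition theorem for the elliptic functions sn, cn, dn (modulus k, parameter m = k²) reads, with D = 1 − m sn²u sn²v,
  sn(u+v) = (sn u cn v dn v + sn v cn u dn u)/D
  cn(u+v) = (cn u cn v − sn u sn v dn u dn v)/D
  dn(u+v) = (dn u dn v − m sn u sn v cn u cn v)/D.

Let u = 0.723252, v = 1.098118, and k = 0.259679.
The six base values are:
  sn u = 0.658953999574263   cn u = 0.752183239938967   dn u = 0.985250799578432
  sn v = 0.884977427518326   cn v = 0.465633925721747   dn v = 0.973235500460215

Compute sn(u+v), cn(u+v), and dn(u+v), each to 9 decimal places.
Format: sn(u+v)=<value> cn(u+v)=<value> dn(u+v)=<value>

sn(u+v)=0.976868176 cn(u+v)=-0.213842385 dn(u+v)=0.967290256

m = k² = 0.067433183041
D = 1 − m·sn²u·sn²v = 0.9770676667667527
sn(u+v) = (sn u·cn v·dn v + sn v·cn u·dn u)/D = 0.9544663099171035/0.9770676667667527 = 0.9768681764647478
cn(u+v) = (cn u·cn v − sn u·sn v·dn u·dn v)/D = -0.2089384805971692/0.9770676667667527 = -0.2138423854394594
dn(u+v) = (dn u·dn v − m·sn u·sn v·cn u·cn v)/D = 0.9451080336954049/0.9770676667667527 = 0.9672902561834776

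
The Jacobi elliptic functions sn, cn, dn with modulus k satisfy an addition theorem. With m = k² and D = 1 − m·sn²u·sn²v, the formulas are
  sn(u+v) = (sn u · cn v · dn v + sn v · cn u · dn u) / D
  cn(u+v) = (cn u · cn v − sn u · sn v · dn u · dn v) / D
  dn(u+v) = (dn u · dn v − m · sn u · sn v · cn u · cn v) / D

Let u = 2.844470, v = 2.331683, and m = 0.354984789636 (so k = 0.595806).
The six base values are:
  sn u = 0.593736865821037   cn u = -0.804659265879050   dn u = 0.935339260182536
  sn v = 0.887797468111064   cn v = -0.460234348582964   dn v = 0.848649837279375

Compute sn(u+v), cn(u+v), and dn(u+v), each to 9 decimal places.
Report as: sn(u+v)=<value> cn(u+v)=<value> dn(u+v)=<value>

m = k² = 0.354984789636
D = 1 − m·sn²u·sn²v = 0.9013662419887794
sn(u+v) = (sn u·cn v·dn v + sn v·cn u·dn u)/D = -0.9000829197387232/0.9013662419887794 = -0.9985762477112248
cn(u+v) = (cn u·cn v − sn u·sn v·dn u·dn v)/D = -0.04808159514398488/0.9013662419887794 = -0.05334301741531543
dn(u+v) = (dn u·dn v − m·sn u·sn v·cn u·cn v)/D = 0.7244794246272552/0.9013662419887794 = 0.8037569978533474

sn(u+v)=-0.998576248 cn(u+v)=-0.053343017 dn(u+v)=0.803756998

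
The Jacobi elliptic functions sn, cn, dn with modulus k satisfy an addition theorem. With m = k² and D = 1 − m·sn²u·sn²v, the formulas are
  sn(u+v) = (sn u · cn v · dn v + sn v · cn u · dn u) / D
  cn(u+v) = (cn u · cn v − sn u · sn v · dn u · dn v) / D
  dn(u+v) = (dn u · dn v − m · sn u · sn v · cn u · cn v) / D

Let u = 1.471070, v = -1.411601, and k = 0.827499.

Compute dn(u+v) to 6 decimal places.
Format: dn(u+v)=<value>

dn(u+v)=0.998791

sn u = 0.9429114579918207, cn u = 0.3330435142556284, dn u = 0.6254574350883074
sn v = -0.9297302646327679, cn v = 0.368241272844155, dn v = 0.6388264613121644
m = k² = 0.684754595001
D = 1 − m·sn²u·sn²v = 0.4737516848945598
dn(u+v) = (dn u·dn v − m·sn u·sn v·cn u·cn v)/D = 0.4731788391724599/0.4737516848945598 = 0.9987908312722363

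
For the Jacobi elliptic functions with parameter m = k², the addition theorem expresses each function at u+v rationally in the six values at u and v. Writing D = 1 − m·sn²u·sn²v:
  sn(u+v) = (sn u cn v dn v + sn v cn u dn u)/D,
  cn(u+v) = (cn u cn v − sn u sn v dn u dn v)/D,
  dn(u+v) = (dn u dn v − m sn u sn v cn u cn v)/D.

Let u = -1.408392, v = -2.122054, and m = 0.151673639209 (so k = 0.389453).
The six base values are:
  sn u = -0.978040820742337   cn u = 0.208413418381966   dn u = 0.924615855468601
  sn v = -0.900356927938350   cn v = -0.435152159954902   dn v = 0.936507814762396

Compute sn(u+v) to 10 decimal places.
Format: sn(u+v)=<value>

m = k² = 0.151673639209
D = 1 − m·sn²u·sn²v = 0.8823874973295954
sn(u+v) = (sn u·cn v·dn v + sn v·cn u·dn u)/D = 0.2250736221827155/0.8823874973295954 = 0.2550734488689661

sn(u+v)=0.2550734489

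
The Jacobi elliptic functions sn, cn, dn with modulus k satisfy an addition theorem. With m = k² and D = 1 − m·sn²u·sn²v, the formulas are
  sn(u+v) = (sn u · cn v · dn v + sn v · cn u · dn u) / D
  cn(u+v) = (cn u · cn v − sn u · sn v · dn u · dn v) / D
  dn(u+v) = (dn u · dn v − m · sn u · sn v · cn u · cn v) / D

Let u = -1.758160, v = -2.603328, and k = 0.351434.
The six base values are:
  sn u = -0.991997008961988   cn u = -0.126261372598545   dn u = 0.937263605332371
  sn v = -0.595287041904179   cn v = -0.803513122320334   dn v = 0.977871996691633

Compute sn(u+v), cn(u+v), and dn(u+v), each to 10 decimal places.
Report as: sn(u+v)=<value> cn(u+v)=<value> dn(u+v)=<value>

m = k² = 0.123505856356
D = 1 − m·sn²u·sn²v = 0.9569313623149253
sn(u+v) = (sn u·cn v·dn v + sn v·cn u·dn u)/D = 0.849891148508122/0.9569313623149253 = 0.8881422241738833
cn(u+v) = (cn u·cn v − sn u·sn v·dn u·dn v)/D = -0.4397757017724424/0.9569313623149253 = -0.4595686995863269
dn(u+v) = (dn u·dn v − m·sn u·sn v·cn u·cn v)/D = 0.9091245810975169/0.9569313623149253 = 0.9500415775884297

sn(u+v)=0.8881422242 cn(u+v)=-0.4595686996 dn(u+v)=0.9500415776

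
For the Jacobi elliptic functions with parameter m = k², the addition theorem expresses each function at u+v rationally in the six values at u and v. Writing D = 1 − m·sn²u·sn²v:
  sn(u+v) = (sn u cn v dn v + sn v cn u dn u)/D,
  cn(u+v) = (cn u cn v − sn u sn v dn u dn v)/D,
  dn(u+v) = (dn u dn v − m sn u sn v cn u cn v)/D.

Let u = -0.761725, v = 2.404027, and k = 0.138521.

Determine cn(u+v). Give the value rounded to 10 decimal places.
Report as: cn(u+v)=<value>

sn u = -0.6892600094778457, cn u = 0.7245140711777791, dn u = 0.9954316376264746
sn v = 0.682796436671994, cn v = -0.7306086682130371, dn v = 0.9955171080350448
m = k² = 0.019188067441
D = 1 − m·sn²u·sn²v = 0.9957500884497469
cn(u+v) = (cn u·cn v − sn u·sn v·dn u·dn v)/D = -0.06296208413646215/0.9957500884497469 = -0.06323080948402014

cn(u+v)=-0.0632308095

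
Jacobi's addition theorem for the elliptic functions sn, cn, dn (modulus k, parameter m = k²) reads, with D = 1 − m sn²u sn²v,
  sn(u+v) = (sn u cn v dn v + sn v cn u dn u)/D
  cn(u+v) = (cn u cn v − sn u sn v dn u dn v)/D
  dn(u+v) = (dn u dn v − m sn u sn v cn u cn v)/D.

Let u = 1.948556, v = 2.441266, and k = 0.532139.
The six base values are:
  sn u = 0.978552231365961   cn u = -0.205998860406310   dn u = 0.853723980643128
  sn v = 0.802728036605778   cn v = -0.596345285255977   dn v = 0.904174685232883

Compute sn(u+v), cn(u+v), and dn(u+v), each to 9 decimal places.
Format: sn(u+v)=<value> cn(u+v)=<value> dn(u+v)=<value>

sn(u+v)=-0.810406683 cn(u+v)=-0.585867740 dn(u+v)=0.902232951

m = k² = 0.283171915321
D = 1 − m·sn²u·sn²v = 0.8252749936740808
sn(u+v) = (sn u·cn v·dn v + sn v·cn u·dn u)/D = -0.6688083701104003/0.8252749936740808 = -0.8104066829080821
cn(u+v) = (cn u·cn v − sn u·sn v·dn u·dn v)/D = -0.4835019950879458/0.8252749936740808 = -0.5858677395947991
dn(u+v) = (dn u·dn v − m·sn u·sn v·cn u·cn v)/D = 0.7445902931784498/0.8252749936740808 = 0.9022329513021751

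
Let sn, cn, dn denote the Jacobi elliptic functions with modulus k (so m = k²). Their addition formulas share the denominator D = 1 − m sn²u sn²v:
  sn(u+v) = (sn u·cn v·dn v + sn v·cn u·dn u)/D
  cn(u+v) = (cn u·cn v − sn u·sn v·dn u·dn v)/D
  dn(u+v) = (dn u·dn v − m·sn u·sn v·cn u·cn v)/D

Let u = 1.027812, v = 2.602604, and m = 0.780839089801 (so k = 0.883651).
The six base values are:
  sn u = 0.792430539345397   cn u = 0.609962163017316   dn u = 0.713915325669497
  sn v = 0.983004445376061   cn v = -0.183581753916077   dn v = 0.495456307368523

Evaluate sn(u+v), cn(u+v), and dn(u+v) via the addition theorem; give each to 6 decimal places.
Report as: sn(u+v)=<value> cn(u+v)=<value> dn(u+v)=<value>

sn(u+v)=0.676517 cn(u+v)=-0.736427 dn(u+v)=0.801641

m = k² = 0.780839089801
D = 1 − m·sn²u·sn²v = 0.5262001499339303
sn(u+v) = (sn u·cn v·dn v + sn v·cn u·dn u)/D = 0.3559835324619901/0.5262001499339303 = 0.6765173527728707
cn(u+v) = (cn u·cn v − sn u·sn v·dn u·dn v)/D = -0.3875078352838481/0.5262001499339303 = -0.7364266911221967
dn(u+v) = (dn u·dn v − m·sn u·sn v·cn u·cn v)/D = 0.4218238138652981/0.5262001499339303 = 0.8016413790803031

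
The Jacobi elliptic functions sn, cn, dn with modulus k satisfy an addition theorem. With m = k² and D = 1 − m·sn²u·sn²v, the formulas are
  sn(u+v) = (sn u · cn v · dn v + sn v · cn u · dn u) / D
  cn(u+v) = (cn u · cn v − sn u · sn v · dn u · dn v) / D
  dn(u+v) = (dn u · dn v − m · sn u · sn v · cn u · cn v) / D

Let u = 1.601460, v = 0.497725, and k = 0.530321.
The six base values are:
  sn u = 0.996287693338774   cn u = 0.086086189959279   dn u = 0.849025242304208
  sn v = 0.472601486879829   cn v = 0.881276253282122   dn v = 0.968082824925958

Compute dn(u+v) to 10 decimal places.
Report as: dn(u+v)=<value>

dn(u+v)=0.8658674742

m = k² = 0.281240363041
D = 1 − m·sn²u·sn²v = 0.9376498721082846
dn(u+v) = (dn u·dn v − m·sn u·sn v·cn u·cn v)/D = 0.8118805264511219/0.9376498721082846 = 0.8658674742050856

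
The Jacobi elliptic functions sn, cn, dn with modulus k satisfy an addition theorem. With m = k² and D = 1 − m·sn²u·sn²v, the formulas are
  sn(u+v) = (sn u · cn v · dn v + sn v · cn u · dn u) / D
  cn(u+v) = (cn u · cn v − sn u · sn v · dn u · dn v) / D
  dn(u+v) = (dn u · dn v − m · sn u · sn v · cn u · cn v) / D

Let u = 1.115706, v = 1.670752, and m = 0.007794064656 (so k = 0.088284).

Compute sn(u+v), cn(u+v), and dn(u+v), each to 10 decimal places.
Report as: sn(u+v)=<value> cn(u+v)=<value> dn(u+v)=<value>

sn(u+v)=0.3534189514 cn(u+v)=-0.9354651489 dn(u+v)=0.9995131228

sn u = 0.8976030562336058, cn u = 0.4408046658556262, dn u = 0.9968552504408746
sn v = 0.9953470684658406, cn v = -0.09635462260035681, dn v = 0.9961316665495143
m = k² = 0.007794064656
D = 1 − m·sn²u·sn²v = 0.9937786915671193
sn(u+v) = (sn u·cn v·dn v + sn v·cn u·dn u)/D = 0.3512202231181384/0.9937786915671193 = 0.3534189514209535
cn(u+v) = (cn u·cn v − sn u·sn v·dn u·dn v)/D = -0.9296453316645551/0.9937786915671193 = -0.935465148883973
dn(u+v) = (dn u·dn v − m·sn u·sn v·cn u·cn v)/D = 0.9932948434070581/0.9937786915671193 = 0.9995131228268758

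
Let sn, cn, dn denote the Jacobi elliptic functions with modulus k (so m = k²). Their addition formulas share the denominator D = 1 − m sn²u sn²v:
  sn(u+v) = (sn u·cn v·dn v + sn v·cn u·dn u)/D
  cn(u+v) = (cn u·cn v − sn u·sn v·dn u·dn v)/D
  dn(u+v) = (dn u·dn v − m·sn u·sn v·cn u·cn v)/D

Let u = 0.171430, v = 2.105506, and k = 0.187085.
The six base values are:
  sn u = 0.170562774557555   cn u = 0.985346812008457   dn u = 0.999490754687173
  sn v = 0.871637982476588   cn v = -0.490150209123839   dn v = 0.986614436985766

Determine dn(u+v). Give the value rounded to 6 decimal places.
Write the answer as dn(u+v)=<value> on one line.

m = k² = 0.035000797225
D = 1 − m·sn²u·sn²v = 0.9992263959506837
dn(u+v) = (dn u·dn v − m·sn u·sn v·cn u·cn v)/D = 0.9886251479819724/0.9992263959506837 = 0.9893905445135633

dn(u+v)=0.989391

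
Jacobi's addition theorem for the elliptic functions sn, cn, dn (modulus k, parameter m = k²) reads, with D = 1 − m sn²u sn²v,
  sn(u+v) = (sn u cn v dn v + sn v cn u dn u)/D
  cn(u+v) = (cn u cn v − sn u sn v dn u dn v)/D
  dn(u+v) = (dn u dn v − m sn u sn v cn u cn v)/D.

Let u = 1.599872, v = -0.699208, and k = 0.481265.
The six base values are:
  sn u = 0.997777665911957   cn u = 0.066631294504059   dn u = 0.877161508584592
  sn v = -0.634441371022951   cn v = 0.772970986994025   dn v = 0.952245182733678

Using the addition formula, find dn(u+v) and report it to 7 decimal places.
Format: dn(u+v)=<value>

m = k² = 0.231616000225
D = 1 − m·sn²u·sn²v = 0.9071848000694823
dn(u+v) = (dn u·dn v − m·sn u·sn v·cn u·cn v)/D = 0.8428243566447154/0.9071848000694823 = 0.9290547599344285

dn(u+v)=0.9290548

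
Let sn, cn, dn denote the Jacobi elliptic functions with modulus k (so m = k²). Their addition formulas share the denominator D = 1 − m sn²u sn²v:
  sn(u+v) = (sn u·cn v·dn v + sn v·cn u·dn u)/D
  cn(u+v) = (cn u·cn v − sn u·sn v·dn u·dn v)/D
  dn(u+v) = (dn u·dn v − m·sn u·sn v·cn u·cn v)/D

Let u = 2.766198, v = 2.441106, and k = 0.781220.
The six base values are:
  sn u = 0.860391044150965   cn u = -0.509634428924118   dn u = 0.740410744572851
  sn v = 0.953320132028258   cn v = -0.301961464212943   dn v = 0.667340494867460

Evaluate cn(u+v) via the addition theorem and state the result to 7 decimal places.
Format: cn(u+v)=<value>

m = k² = 0.6103046884
D = 1 − m·sn²u·sn²v = 0.5894027867364568
cn(u+v) = (cn u·cn v − sn u·sn v·dn u·dn v)/D = -0.2513897287089726/0.5894027867364568 = -0.4265160164934511

cn(u+v)=-0.4265160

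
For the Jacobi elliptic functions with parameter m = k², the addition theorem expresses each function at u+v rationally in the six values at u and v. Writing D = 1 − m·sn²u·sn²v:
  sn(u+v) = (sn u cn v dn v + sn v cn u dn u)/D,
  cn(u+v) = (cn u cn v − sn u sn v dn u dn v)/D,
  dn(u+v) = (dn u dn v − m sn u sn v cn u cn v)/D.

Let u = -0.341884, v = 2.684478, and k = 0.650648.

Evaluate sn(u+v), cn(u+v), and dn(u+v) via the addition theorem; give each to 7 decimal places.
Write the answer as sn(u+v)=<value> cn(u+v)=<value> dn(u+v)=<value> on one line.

sn(u+v)=0.9109851 cn(u+v)=-0.4124392 dn(u+v)=0.8054008

sn u = -0.3326722354644078, cn u = 0.9430425142861342, dn u = 0.9762931447921362
sn v = 0.7576847400836907, cn v = -0.6526207433450993, dn v = 0.8700372083367746
m = k² = 0.423342819904
D = 1 − m·sn²u·sn²v = 0.9731030898290987
sn(u+v) = (sn u·cn v·dn v + sn v·cn u·dn u)/D = 0.8864824242699626/0.9731030898290987 = 0.9109851089113807
cn(u+v) = (cn u·cn v − sn u·sn v·dn u·dn v)/D = -0.4013459042962679/0.9731030898290987 = -0.4124392456371239
dn(u+v) = (dn u·dn v − m·sn u·sn v·cn u·cn v)/D = 0.7837379712556857/0.9731030898290987 = 0.8054007632360202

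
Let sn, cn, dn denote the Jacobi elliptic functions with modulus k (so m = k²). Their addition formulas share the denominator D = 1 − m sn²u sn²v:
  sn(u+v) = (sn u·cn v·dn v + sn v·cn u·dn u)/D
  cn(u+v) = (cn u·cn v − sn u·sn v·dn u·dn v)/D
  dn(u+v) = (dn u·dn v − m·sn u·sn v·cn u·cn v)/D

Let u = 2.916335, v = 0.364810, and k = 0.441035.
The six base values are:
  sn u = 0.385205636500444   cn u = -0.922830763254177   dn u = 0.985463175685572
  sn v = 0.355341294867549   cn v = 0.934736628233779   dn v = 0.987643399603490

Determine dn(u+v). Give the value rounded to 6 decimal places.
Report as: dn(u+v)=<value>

m = k² = 0.194511871225
D = 1 − m·sn²u·sn²v = 0.9963556276784236
dn(u+v) = (dn u·dn v − m·sn u·sn v·cn u·cn v)/D = 0.9962527504580337/0.9963556276784236 = 0.9998967464853592

dn(u+v)=0.999897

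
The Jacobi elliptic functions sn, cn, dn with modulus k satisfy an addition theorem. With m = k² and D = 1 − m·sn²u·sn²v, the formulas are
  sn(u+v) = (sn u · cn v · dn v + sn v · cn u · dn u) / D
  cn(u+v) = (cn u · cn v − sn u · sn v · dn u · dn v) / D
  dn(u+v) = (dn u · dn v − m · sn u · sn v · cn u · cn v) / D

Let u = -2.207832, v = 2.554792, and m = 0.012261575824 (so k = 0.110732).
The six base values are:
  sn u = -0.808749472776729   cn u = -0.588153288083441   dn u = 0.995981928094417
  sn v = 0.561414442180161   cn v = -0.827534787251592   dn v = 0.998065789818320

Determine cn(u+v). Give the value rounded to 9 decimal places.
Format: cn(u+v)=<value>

m = k² = 0.012261575824
D = 1 − m·sn²u·sn²v = 0.9974722072131395
cn(u+v) = (cn u·cn v − sn u·sn v·dn u·dn v)/D = 0.9380618731919926/0.9974722072131395 = 0.9404391083866538

cn(u+v)=0.940439108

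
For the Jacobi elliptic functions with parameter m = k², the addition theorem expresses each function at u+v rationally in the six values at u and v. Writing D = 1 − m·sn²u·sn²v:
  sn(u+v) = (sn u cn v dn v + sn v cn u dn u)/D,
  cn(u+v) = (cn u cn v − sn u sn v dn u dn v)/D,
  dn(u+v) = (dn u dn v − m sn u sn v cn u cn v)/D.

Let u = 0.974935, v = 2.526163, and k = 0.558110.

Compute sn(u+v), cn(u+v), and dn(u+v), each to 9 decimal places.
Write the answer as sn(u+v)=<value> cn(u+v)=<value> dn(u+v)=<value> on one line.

sn u = 0.804816572247817, cn u = 0.5935236179254153, dn u = 0.8934432057452698
sn v = 0.7718250796107419, cn v = -0.6358349207804428, dn v = 0.9024649486402958
m = k² = 0.3114867721
D = 1 − m·sn²u·sn²v = 0.8798092066085105
sn(u+v) = (sn u·cn v·dn v + sn v·cn u·dn u)/D = -0.05253569430929599/0.8798092066085105 = -0.05971259895291462
cn(u+v) = (cn u·cn v − sn u·sn v·dn u·dn v)/D = -0.8782392845099432/0.8798092066085105 = -0.9982156107406297
dn(u+v) = (dn u·dn v − m·sn u·sn v·cn u·cn v)/D = 0.8793204972014422/0.8798092066085105 = 0.9994445279687943

sn(u+v)=-0.059712599 cn(u+v)=-0.998215611 dn(u+v)=0.999444528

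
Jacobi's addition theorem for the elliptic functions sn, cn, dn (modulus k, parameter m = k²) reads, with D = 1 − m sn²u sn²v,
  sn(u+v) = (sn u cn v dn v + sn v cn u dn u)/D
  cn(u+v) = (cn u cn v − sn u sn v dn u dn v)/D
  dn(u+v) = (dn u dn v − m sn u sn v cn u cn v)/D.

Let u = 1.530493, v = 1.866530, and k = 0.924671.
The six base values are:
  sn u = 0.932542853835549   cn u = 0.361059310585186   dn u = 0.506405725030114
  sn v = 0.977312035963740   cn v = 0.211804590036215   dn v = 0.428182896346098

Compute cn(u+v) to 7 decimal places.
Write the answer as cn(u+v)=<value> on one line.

m = k² = 0.855016458241
D = 1 − m·sn²u·sn²v = 0.2898034373990174
cn(u+v) = (cn u·cn v − sn u·sn v·dn u·dn v)/D = -0.1211455589691979/0.2898034373990174 = -0.4180266461173751

cn(u+v)=-0.4180266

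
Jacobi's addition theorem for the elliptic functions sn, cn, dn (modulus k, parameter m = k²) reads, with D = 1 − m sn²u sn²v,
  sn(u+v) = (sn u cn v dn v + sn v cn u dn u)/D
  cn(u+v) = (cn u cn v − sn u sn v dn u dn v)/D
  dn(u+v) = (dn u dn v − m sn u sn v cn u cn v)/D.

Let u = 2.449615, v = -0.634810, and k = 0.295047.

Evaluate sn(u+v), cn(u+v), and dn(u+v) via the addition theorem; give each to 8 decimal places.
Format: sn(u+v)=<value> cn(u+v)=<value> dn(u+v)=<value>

sn u = 0.6875922905867854, cn u = -0.726096992092391, dn u = 0.9792052564948911
sn v = -0.5902676457335593, cn v = 0.8072075980812875, dn v = 0.9847179517593319
m = k² = 0.087052732209
D = 1 − m·sn²u·sn²v = 0.9856602241926413
sn(u+v) = (sn u·cn v·dn v + sn v·cn u·dn u)/D = 0.9662268408615314/0.9856602241926413 = 0.9802838921018367
cn(u+v) = (cn u·cn v − sn u·sn v·dn u·dn v)/D = -0.1947608008666859/0.9856602241926413 = -0.197594258230533
dn(u+v) = (dn u·dn v − m·sn u·sn v·cn u·cn v)/D = 0.9435327987246697/0.9856602241926413 = 0.9572596880405939

sn(u+v)=0.98028389 cn(u+v)=-0.19759426 dn(u+v)=0.95725969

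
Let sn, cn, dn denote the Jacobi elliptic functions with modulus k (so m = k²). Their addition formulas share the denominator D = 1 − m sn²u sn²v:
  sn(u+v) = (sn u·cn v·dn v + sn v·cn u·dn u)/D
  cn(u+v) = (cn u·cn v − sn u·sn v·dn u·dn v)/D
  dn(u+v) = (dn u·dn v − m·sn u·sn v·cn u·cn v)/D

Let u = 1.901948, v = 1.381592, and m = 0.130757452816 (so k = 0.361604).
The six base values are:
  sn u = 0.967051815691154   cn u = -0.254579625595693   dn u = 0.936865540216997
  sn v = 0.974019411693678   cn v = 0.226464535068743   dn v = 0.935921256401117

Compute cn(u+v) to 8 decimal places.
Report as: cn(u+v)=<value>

m = k² = 0.130757452816
D = 1 − m·sn²u·sn²v = 0.8839884670108529
cn(u+v) = (cn u·cn v − sn u·sn v·dn u·dn v)/D = -0.8835655545653348/0.8839884670108529 = -0.9995215860146364

cn(u+v)=-0.99952159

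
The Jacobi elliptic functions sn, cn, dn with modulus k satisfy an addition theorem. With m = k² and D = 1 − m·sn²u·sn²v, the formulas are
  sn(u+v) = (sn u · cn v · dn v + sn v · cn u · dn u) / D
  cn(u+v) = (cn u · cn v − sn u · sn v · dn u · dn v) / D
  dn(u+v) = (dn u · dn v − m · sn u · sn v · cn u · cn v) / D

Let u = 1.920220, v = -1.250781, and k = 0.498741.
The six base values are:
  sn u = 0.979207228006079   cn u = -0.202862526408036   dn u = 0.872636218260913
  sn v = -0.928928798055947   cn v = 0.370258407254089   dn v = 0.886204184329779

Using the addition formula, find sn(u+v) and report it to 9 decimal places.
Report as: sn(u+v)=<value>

m = k² = 0.248742585081
D = 1 − m·sn²u·sn²v = 0.7941910683825383
sn(u+v) = (sn u·cn v·dn v + sn v·cn u·dn u)/D = 0.4857457258375822/0.7941910683825383 = 0.6116232543723507

sn(u+v)=0.611623254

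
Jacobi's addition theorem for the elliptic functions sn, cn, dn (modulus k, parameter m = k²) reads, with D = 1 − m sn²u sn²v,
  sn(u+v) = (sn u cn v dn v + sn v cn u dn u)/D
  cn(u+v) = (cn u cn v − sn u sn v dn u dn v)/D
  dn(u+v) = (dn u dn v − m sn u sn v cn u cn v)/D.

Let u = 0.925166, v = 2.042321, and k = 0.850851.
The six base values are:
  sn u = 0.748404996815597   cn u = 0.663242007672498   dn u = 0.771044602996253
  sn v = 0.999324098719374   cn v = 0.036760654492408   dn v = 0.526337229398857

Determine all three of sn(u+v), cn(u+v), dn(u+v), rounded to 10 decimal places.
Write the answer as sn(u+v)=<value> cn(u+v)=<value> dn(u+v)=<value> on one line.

m = k² = 0.723947424201
D = 1 − m·sn²u·sn²v = 0.5950577372826822
sn(u+v) = (sn u·cn v·dn v + sn v·cn u·dn u)/D = 0.5255240367575933/0.5950577372826822 = 0.8831479767953055
cn(u+v) = (cn u·cn v − sn u·sn v·dn u·dn v)/D = -0.27913831247249/0.5950577372826822 = -0.4690945012280133
dn(u+v) = (dn u·dn v − m·sn u·sn v·cn u·cn v)/D = 0.3926285258157126/0.5950577372826822 = 0.659815848473195

sn(u+v)=0.8831479768 cn(u+v)=-0.4690945012 dn(u+v)=0.6598158485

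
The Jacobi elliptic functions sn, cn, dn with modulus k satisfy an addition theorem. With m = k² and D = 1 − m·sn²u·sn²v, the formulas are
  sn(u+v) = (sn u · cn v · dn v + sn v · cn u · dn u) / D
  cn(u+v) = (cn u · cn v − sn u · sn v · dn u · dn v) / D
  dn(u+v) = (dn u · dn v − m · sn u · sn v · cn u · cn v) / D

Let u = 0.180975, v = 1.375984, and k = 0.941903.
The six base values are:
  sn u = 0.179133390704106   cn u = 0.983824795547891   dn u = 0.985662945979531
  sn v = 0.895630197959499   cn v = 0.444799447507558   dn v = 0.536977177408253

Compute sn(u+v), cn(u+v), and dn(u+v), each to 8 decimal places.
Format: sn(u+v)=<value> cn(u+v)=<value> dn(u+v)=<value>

sn(u+v)=0.93259252 cn(u+v)=0.36093100 dn(u+v)=0.47790469

m = k² = 0.887181261409
D = 1 − m·sn²u·sn²v = 0.9771638488051151
sn(u+v) = (sn u·cn v·dn v + sn v·cn u·dn u)/D = 0.9112956989558375/0.9771638488051151 = 0.9325925228099445
cn(u+v) = (cn u·cn v − sn u·sn v·dn u·dn v)/D = 0.3526887246230273/0.9771638488051151 = 0.3609309994984959
dn(u+v) = (dn u·dn v − m·sn u·sn v·cn u·cn v)/D = 0.4669911876140922/0.9771638488051151 = 0.4779046914037326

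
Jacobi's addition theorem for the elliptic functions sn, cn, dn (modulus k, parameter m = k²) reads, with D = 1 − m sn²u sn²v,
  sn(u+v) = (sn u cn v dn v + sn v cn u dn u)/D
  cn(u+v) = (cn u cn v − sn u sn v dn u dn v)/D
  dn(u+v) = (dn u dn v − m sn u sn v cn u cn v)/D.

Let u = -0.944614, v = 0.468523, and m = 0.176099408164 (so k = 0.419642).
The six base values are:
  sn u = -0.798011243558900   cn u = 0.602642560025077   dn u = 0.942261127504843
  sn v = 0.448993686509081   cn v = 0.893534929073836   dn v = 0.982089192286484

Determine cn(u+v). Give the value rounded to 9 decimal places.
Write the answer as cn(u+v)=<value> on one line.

cn(u+v)=0.890174082

m = k² = 0.176099408164
D = 1 − m·sn²u·sn²v = 0.9773922997866416
cn(u+v) = (cn u·cn v − sn u·sn v·dn u·dn v)/D = 0.8700492927337563/0.9773922997866416 = 0.8901740815061489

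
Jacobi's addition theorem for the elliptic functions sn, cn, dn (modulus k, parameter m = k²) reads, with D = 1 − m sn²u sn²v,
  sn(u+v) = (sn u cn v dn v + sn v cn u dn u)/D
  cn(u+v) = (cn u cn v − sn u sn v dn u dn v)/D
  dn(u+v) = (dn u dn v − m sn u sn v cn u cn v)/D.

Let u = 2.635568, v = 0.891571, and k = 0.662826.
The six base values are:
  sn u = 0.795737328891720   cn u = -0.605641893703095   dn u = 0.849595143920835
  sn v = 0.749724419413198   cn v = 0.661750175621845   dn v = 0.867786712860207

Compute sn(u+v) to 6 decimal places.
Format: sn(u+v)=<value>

m = k² = 0.439338306276
D = 1 − m·sn²u·sn²v = 0.843634172302113
sn(u+v) = (sn u·cn v·dn v + sn v·cn u·dn u)/D = 0.07118752590421574/0.843634172302113 = 0.08438198480030613

sn(u+v)=0.084382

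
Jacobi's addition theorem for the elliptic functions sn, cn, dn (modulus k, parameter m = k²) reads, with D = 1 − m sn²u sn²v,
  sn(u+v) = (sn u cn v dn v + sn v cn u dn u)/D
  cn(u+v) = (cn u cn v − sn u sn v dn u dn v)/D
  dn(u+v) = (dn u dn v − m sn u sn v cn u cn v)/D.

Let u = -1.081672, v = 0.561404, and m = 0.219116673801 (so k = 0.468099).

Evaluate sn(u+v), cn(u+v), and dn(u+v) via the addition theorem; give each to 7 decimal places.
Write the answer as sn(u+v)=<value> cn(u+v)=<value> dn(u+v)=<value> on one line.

sn u = -0.8650333552325206, cn u = 0.5017143553210012, dn u = 0.914351563935836
sn v = 0.527243402094518, cn v = 0.8497143019555446, dn v = 0.9690659001618018
m = k² = 0.219116673801
D = 1 − m·sn²u·sn²v = 0.9544211417403581
sn(u+v) = (sn u·cn v·dn v + sn v·cn u·dn u)/D = -0.4704243036170784/0.9544211417403581 = -0.4928896511651805
cn(u+v) = (cn u·cn v − sn u·sn v·dn u·dn v)/D = 0.8304340373367144/0.9544211417403581 = 0.8700918295066715
dn(u+v) = (dn u·dn v − m·sn u·sn v·cn u·cn v)/D = 0.9286707755887188/0.9544211417403581 = 0.9730199122531126

sn(u+v)=-0.4928897 cn(u+v)=0.8700918 dn(u+v)=0.9730199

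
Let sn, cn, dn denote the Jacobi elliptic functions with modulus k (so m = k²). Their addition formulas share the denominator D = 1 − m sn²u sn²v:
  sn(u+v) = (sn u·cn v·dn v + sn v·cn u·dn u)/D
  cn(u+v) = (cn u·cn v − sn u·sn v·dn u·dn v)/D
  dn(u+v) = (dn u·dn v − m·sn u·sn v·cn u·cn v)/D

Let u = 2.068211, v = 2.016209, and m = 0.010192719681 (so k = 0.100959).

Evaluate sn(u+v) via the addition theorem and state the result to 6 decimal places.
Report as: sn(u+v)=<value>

sn(u+v)=-0.803774

sn u = 0.8818328330921, cn u = -0.4715621427561382, dn u = 0.9960290377815031
sn v = 0.9050617178491136, cn v = -0.4252802451137502, dn v = 0.9958166342770104
m = k² = 0.010192719681
D = 1 − m·sn²u·sn²v = 0.9935073947116621
sn(u+v) = (sn u·cn v·dn v + sn v·cn u·dn u)/D = -0.7985552768850296/0.9935073947116621 = -0.8037738633206531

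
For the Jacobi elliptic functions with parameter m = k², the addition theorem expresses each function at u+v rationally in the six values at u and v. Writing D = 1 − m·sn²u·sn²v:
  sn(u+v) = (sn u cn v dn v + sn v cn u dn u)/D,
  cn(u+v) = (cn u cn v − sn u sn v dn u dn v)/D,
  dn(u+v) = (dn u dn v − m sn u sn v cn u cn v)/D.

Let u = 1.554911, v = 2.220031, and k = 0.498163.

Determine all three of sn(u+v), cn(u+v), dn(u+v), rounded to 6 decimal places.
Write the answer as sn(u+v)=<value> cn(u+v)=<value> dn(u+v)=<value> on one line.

sn(u+v)=-0.391962 cn(u+v)=-0.919982 dn(u+v)=0.980751

sn u = 0.993659803638997, cn u = 0.1124286201645735, dn u = 0.8688903824457359
sn v = 0.8918355853387643, cn v = -0.4523596895430269, dn v = 0.8958882375297351
m = k² = 0.248166374569
D = 1 − m·sn²u·sn²v = 0.8051107096818694
sn(u+v) = (sn u·cn v·dn v + sn v·cn u·dn u)/D = -0.3155725078421069/0.8051107096818694 = -0.3919616321670866
cn(u+v) = (cn u·cn v − sn u·sn v·dn u·dn v)/D = -0.7406870102402814/0.8051107096818694 = -0.9199815644396976
dn(u+v) = (dn u·dn v − m·sn u·sn v·cn u·cn v)/D = 0.7896134220960946/0.8051107096818694 = 0.9807513582922051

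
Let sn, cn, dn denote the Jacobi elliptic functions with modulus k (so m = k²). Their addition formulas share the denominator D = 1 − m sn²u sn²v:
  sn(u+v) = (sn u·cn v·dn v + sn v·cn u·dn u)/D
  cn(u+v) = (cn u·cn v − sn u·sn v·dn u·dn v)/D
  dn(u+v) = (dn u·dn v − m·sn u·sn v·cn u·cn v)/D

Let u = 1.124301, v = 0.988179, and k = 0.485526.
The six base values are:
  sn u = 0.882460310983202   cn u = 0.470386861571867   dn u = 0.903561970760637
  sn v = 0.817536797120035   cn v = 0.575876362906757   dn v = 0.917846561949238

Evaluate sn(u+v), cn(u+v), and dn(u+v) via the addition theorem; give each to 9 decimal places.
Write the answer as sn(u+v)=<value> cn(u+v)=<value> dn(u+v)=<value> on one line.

sn(u+v)=0.927741151 cn(u+v)=-0.373224271 dn(u+v)=0.892805465

m = k² = 0.235735496676
D = 1 − m·sn²u·sn²v = 0.877304124134424
sn(u+v) = (sn u·cn v·dn v + sn v·cn u·dn u)/D = 0.8139111378755551/0.877304124134424 = 0.9277411509704067
cn(u+v) = (cn u·cn v − sn u·sn v·dn u·dn v)/D = -0.3274311925662977/0.877304124134424 = -0.3732242714456081
dn(u+v) = (dn u·dn v − m·sn u·sn v·cn u·cn v)/D = 0.7832619169092302/0.877304124134424 = 0.8928054654730151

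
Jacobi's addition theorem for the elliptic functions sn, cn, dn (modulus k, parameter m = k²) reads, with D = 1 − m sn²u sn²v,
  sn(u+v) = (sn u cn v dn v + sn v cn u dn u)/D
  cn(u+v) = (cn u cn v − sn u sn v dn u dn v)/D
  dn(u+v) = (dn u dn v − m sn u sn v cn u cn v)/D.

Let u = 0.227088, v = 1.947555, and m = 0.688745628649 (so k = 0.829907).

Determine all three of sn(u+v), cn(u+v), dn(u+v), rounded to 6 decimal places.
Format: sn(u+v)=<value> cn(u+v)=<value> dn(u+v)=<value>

sn(u+v)=0.997917 cn(u+v)=-0.064515 dn(u+v)=0.560465

sn u = 0.2238469210827885, cn u = 0.974624315273201, dn u = 0.9825928540999752
sn v = 0.9980587139432254, cn v = 0.06228004112069135, dn v = 0.5602908890220886
m = k² = 0.688745628649
D = 1 − m·sn²u·sn²v = 0.9656225794146621
sn(u+v) = (sn u·cn v·dn v + sn v·cn u·dn u)/D = 0.9636109225664323/0.9656225794146621 = 0.9979167255498011
cn(u+v) = (cn u·cn v − sn u·sn v·dn u·dn v)/D = -0.06229731764766857/0.9656225794146621 = -0.06451518323590958
dn(u+v) = (dn u·dn v − m·sn u·sn v·cn u·cn v)/D = 0.5411977091848491/0.9656225794146621 = 0.5604650520008662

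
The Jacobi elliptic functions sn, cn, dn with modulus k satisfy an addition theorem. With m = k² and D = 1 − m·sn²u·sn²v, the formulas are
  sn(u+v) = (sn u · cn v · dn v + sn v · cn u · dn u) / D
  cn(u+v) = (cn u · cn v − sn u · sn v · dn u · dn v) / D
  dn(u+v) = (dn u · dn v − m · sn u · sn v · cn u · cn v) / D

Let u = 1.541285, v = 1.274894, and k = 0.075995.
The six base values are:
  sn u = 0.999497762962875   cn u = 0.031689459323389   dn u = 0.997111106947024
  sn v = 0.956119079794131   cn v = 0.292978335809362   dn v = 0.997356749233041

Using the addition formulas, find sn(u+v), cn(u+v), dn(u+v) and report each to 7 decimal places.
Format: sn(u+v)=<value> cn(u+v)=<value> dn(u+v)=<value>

m = k² = 0.005775240025
D = 1 − m·sn²u·sn²v = 0.9947257870446836
sn(u+v) = (sn u·cn v·dn v + sn v·cn u·dn u)/D = 0.3222685313825133/0.9947257870446836 = 0.3239772564255809
cn(u+v) = (cn u·cn v − sn u·sn v·dn u·dn v)/D = -0.9410751219175987/0.9947257870446836 = -0.9460648695089324
dn(u+v) = (dn u·dn v − m·sn u·sn v·cn u·cn v)/D = 0.9944242516511212/0.9947257870446836 = 0.999696865812177

sn(u+v)=0.3239773 cn(u+v)=-0.9460649 dn(u+v)=0.9996969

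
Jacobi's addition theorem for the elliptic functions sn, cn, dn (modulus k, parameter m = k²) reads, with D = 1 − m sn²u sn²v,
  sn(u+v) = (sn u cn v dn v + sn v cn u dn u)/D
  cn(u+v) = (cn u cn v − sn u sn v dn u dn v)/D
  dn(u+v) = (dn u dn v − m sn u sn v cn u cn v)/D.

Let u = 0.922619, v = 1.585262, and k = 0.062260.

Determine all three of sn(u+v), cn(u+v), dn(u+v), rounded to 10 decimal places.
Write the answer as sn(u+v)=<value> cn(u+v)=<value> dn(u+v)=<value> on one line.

sn(u+v)=0.5944720878 cn(u+v)=-0.8041162458 dn(u+v)=0.9993148274

sn u = 0.7969272677509586, cn u = 0.6040752684185904, dn u = 0.9987683334516179
sn v = 0.9999166022907774, cn v = -0.01291466078792957, dn v = 0.9980602882208007
m = k² = 0.0038763076
D = 1 − m·sn²u·sn²v = 0.9975385945082454
sn(u+v) = (sn u·cn v·dn v + sn v·cn u·dn u)/D = 0.5930088509396099/0.9975385945082454 = 0.5944720878012186
cn(u+v) = (cn u·cn v − sn u·sn v·dn u·dn v)/D = -0.8021369896973765/0.9975385945082454 = -0.8041162458408984
dn(u+v) = (dn u·dn v − m·sn u·sn v·cn u·cn v)/D = 0.9968551084041841/0.9975385945082454 = 0.9993148274083589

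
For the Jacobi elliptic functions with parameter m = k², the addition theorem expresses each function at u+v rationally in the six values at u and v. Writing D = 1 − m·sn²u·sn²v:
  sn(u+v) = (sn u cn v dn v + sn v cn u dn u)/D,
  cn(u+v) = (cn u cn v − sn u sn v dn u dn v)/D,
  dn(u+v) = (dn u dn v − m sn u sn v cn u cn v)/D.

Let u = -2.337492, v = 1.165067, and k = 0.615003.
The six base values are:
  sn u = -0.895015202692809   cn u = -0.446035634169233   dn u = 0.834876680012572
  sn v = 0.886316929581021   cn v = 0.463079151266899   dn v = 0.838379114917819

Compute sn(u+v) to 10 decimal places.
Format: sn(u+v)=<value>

sn(u+v)=-0.8891547698

m = k² = 0.378228690009
D = 1 − m·sn²u·sn²v = 0.7619909982388505
sn(u+v) = (sn u·cn v·dn v + sn v·cn u·dn u)/D = -0.6775279305954696/0.7619909982388505 = -0.889154769756341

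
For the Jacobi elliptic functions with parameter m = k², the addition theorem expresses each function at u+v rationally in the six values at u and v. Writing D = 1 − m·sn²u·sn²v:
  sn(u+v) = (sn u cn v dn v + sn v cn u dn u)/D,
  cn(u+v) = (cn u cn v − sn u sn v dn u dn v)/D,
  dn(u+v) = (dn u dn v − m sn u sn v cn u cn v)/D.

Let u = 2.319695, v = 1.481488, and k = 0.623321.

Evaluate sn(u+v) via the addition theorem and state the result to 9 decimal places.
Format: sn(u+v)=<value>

sn u = 0.9054830451006654, cn u = -0.424382439593377, dn u = 0.8254969370553091
sn v = 0.9744512215956382, cn v = 0.2245992358196446, dn v = 0.7943992753278098
m = k² = 0.388529069041
D = 1 − m·sn²u·sn²v = 0.6975146319410934
sn(u+v) = (sn u·cn v·dn v + sn v·cn u·dn u)/D = -0.1798183762340087/0.6975146319410934 = -0.257798715610592

sn(u+v)=-0.257798716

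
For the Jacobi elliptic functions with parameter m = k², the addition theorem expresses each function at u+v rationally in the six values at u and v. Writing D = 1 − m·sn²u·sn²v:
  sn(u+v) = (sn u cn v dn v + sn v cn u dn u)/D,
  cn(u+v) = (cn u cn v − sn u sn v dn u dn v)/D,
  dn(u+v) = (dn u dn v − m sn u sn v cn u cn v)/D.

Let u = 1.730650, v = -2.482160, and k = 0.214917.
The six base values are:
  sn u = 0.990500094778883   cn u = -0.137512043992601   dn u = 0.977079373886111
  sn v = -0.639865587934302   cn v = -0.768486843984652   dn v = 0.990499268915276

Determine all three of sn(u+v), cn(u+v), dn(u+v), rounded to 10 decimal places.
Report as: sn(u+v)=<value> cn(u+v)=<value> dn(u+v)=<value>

m = k² = 0.046189316889
D = 1 − m·sn²u·sn²v = 0.9814464042026304
sn(u+v) = (sn u·cn v·dn v + sn v·cn u·dn u)/D = -0.6679820087874147/0.9814464042026304 = -0.6806097673057473
cn(u+v) = (cn u·cn v − sn u·sn v·dn u·dn v)/D = 0.7190529050484416/0.9814464042026304 = 0.7326461251163596
dn(u+v) = (dn u·dn v − m·sn u·sn v·cn u·cn v)/D = 0.9708899900535981/0.9814464042026304 = 0.989244023816452

sn(u+v)=-0.6806097673 cn(u+v)=0.7326461251 dn(u+v)=0.9892440238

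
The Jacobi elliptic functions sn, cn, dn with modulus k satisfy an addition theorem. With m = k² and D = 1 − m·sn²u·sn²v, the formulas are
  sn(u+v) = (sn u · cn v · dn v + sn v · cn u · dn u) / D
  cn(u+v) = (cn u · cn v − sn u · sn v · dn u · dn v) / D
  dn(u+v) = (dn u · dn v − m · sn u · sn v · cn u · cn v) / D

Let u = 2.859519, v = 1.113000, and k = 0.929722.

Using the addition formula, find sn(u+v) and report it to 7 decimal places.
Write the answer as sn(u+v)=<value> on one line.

sn(u+v)=0.7251011

sn u = 0.9872061746250786, cn u = -0.159448953530962, dn u = 0.3969799101399752
sn v = 0.8189527706717398, cn v = 0.5738609234031193, dn v = 0.6482842466979097
m = k² = 0.864382997284
D = 1 − m·sn²u·sn²v = 0.435011439280939
sn(u+v) = (sn u·cn v·dn v + sn v·cn u·dn u)/D = 0.315427275532368/0.435011439280939 = 0.7251011055106043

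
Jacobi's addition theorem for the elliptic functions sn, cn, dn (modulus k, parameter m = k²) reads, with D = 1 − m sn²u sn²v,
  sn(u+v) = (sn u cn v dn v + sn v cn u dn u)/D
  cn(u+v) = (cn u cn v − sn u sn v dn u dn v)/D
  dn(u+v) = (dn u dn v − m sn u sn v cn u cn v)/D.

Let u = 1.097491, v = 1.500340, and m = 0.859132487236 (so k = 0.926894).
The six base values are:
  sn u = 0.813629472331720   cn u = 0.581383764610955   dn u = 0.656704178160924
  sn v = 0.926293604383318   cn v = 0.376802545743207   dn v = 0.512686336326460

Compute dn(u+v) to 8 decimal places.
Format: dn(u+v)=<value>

dn(u+v)=0.38053712

m = k² = 0.859132487236
D = 1 − m·sn²u·sn²v = 0.5120101193334137
dn(u+v) = (dn u·dn v − m·sn u·sn v·cn u·cn v)/D = 0.1948388550808552/0.5120101193334137 = 0.3805371177712581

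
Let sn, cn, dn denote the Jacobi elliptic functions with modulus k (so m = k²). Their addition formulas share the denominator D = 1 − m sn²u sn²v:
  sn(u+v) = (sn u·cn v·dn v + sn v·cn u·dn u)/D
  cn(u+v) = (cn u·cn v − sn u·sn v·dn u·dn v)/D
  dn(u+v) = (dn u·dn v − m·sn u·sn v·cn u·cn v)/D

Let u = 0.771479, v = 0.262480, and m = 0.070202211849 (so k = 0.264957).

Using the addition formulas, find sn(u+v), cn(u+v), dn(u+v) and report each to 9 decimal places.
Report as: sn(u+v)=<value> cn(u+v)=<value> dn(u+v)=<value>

sn u = 0.6937741051736042, cn u = 0.7201926762961179, dn u = 0.982959864518805
sn v = 0.2592749038398297, cn v = 0.9658035640019388, dn v = 0.9976375911689522
m = k² = 0.070202211849
D = 1 − m·sn²u·sn²v = 0.9977285251573912
sn(u+v) = (sn u·cn v·dn v + sn v·cn u·dn u)/D = 0.8520125909269322/0.9977285251573912 = 0.8539523221434684
cn(u+v) = (cn u·cn v − sn u·sn v·dn u·dn v)/D = 0.5191692930198387/0.9977285251573912 = 0.5203512578112769
dn(u+v) = (dn u·dn v − m·sn u·sn v·cn u·cn v)/D = 0.9718542263772741/0.9977285251573912 = 0.9740667945962199

sn(u+v)=0.853952322 cn(u+v)=0.520351258 dn(u+v)=0.974066795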